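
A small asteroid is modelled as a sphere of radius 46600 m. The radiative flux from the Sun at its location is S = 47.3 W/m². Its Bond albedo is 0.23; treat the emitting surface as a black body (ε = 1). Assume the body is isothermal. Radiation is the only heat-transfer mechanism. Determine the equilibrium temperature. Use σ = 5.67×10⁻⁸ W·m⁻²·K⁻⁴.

T ≈ 113 K

At equilibrium, absorbed power = emitted power.
Absorbing cross-section = πr² = 6.822×10⁹ m²; emitting surface = 4πr² = 2.729×10¹⁰ m² (ratio 4).
(1−a)S·A_cross = εσ·A_surf·T⁴  ⇒  T⁴ = (1−a)S/(4σ).
T⁴ = 0.770·47.3/(4·5.67×10⁻⁸) = 1.606×10⁸ K⁴.
T = (1.606×10⁸)^(1/4).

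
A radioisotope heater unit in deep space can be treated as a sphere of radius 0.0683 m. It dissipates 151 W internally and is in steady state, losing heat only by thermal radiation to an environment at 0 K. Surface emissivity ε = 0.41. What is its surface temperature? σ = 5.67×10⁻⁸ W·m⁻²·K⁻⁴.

T ≈ 577 K

Steady state: internal power = radiated power, P = εσA T⁴.
Radiating area A = 4πr² = 0.05862 m².
T⁴ = P/(εσA) = 151/(0.41·5.67×10⁻⁸·0.05862) = 1.108×10¹¹ K⁴.
T = (1.108×10¹¹)^(1/4).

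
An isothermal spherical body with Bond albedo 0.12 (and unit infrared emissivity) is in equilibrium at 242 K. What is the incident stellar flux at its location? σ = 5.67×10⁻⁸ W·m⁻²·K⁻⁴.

S ≈ 884 W/m²

(1−a)S·πr² = σ·4πr²·T⁴ ⇒ S = 4σT⁴/(1−a).
S = 4·5.67×10⁻⁸·3.430×10⁹/0.880.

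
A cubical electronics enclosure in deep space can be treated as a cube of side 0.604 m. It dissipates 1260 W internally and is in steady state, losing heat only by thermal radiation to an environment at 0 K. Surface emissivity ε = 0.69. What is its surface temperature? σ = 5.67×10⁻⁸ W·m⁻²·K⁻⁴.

T ≈ 348 K

Steady state: internal power = radiated power, P = εσA T⁴.
Radiating area A = 6L² = 2.189 m².
T⁴ = P/(εσA) = 1260/(0.69·5.67×10⁻⁸·2.189) = 1.471×10¹⁰ K⁴.
T = (1.471×10¹⁰)^(1/4).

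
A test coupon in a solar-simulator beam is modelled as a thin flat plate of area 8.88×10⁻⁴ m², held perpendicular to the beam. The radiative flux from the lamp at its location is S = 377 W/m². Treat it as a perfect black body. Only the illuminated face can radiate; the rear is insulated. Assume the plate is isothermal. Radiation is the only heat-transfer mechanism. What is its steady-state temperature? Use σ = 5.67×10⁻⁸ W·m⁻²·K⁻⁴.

T ≈ 286 K

At equilibrium, absorbed power = emitted power.
Absorbing cross-section = A = 8.880×10⁻⁴ m²; emitting surface = A = 8.880×10⁻⁴ m² (ratio 1).
S·A_cross = εσ·A_surf·T⁴  ⇒  T⁴ = S/(1σ).
T⁴ = 1.00·377/(1·5.67×10⁻⁸) = 6.649×10⁹ K⁴.
T = (6.649×10⁹)^(1/4).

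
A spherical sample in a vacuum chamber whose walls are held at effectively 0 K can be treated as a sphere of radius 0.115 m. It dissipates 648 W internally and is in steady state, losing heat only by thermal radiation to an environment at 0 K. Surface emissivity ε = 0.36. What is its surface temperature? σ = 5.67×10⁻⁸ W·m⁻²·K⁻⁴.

Steady state: internal power = radiated power, P = εσA T⁴.
Radiating area A = 4πr² = 0.1662 m².
T⁴ = P/(εσA) = 648/(0.36·5.67×10⁻⁸·0.1662) = 1.910×10¹¹ K⁴.
T = (1.910×10¹¹)^(1/4).

T ≈ 661 K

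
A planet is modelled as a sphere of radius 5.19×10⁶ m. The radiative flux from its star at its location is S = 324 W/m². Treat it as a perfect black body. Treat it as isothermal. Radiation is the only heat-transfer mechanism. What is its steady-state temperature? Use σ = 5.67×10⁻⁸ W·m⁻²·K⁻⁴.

T ≈ 194 K

At equilibrium, absorbed power = emitted power.
Absorbing cross-section = πr² = 8.462×10¹³ m²; emitting surface = 4πr² = 3.385×10¹⁴ m² (ratio 4).
S·A_cross = εσ·A_surf·T⁴  ⇒  T⁴ = S/(4σ).
T⁴ = 1.00·324/(4·5.67×10⁻⁸) = 1.429×10⁹ K⁴.
T = (1.429×10⁹)^(1/4).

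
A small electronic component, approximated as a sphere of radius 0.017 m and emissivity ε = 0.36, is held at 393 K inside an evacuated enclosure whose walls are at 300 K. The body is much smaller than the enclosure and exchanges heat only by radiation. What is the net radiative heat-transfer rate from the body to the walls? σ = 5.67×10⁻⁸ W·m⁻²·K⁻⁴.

P_net ≈ 1.17 W

For a small grey body in a large enclosure: P_net = εσA(T_body⁴ − T_wall⁴).
A = 4πr² = 0.003632 m²; T_body⁴ − T_wall⁴ = 2.385×10¹⁰ − 8.100×10⁹ = 1.575×10¹⁰ K⁴.
|P_net| = 0.36·5.67×10⁻⁸·0.003632·1.575×10¹⁰.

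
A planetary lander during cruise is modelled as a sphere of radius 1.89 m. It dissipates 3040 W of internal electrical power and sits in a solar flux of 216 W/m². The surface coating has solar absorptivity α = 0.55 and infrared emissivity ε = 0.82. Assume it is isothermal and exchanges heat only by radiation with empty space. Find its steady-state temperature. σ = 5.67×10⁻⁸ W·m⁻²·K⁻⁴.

T ≈ 214 K

At steady state, absorbed solar power + internal power = radiated power.
Absorbed: α·S·A_cross = 0.55·216·11.22 = 1333 W (cross-section πr²).
Total input = 1333 + 3040 = 4373 W.
Radiated: εσ·A_surf·T⁴ with A_surf = 4πr² = 44.89 m².
T⁴ = 4373/(0.82·5.67×10⁻⁸·44.89) = 2.095×10⁹ K⁴.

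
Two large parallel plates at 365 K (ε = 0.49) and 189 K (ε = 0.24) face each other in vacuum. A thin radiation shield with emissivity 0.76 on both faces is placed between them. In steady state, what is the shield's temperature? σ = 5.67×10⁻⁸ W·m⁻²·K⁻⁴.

T_s ≈ 331 K

In steady state the net flux on the hot side equals that on the cold side.
σ(T₁⁴−T_s⁴)/D₁ = σ(T_s⁴−T₂⁴)/D₂, with D₁ = 1/ε₁+1/ε_s−1 = 2.357, D₂ = 1/ε_s+1/ε₂−1 = 4.482.
Solve for T_s⁴: T_s⁴ = (D₂·T₁⁴ + D₁·T₂⁴)/(D₁+D₂) = 1.207×10¹⁰ K⁴.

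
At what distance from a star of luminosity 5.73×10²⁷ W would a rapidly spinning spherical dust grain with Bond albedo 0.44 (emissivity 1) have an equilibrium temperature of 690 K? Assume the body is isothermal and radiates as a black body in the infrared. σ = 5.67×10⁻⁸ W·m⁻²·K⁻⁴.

d ≈ 7.05×10¹⁰ m

For an isothermal black-emitting sphere, (1−a)S·πr² = σ·4πr²·T⁴ ⇒ S = 4σT⁴/(1−a).
S = 4·5.67×10⁻⁸·(690)⁴/0.560 = 91800 W/m².
Flux falls as S = L/(4πd²), so d = √(L/(4πS)) = √(5.73×10²⁷/(4π·91800)).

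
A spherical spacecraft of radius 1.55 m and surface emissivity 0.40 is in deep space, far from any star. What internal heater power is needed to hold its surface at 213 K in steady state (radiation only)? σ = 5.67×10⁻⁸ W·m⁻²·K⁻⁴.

P ≈ 1410 W

P = εσ·4πr²·T⁴.
4πr² = 30.19 m²; T⁴ = 2.058×10⁹ K⁴.
P = 0.40·5.67×10⁻⁸·30.19·2.058×10⁹.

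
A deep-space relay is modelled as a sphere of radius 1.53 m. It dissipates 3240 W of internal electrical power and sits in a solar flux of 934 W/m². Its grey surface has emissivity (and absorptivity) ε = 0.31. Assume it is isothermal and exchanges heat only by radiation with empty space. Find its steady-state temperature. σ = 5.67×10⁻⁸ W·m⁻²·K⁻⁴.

At steady state, absorbed solar power + internal power = radiated power.
Absorbed: α·S·A_cross = 0.31·934·7.354 = 2129 W (cross-section πr²).
Total input = 2129 + 3240 = 5369 W.
Radiated: εσ·A_surf·T⁴ with A_surf = 4πr² = 29.42 m².
T⁴ = 5369/(0.31·5.67×10⁻⁸·29.42) = 1.038×10¹⁰ K⁴.

T ≈ 319 K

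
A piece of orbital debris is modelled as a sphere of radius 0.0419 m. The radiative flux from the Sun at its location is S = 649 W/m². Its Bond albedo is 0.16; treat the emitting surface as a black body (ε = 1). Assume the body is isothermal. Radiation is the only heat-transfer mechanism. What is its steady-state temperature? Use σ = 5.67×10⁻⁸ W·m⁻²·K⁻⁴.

At equilibrium, absorbed power = emitted power.
Absorbing cross-section = πr² = 0.005515 m²; emitting surface = 4πr² = 0.02206 m² (ratio 4).
(1−a)S·A_cross = εσ·A_surf·T⁴  ⇒  T⁴ = (1−a)S/(4σ).
T⁴ = 0.840·649/(4·5.67×10⁻⁸) = 2.404×10⁹ K⁴.
T = (2.404×10⁹)^(1/4).

T ≈ 221 K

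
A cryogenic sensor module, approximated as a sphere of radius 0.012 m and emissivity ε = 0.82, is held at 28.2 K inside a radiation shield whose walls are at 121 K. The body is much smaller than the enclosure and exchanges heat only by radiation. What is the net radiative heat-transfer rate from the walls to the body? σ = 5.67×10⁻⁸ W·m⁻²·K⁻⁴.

For a small grey body in a large enclosure: P_net = εσA(T_body⁴ − T_wall⁴).
A = 4πr² = 0.001810 m²; T_body⁴ − T_wall⁴ = 6.324×10⁵ − 2.144×10⁸ = -2.137×10⁸ K⁴.
|P_net| = 0.82·5.67×10⁻⁸·0.001810·2.137×10⁸.

P_net ≈ 0.0180 W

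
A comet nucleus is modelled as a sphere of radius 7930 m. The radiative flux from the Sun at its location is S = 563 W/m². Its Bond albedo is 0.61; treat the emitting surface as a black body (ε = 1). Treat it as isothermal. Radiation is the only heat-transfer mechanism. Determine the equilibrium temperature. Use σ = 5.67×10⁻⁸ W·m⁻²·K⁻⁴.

At equilibrium, absorbed power = emitted power.
Absorbing cross-section = πr² = 1.976×10⁸ m²; emitting surface = 4πr² = 7.902×10⁸ m² (ratio 4).
(1−a)S·A_cross = εσ·A_surf·T⁴  ⇒  T⁴ = (1−a)S/(4σ).
T⁴ = 0.390·563/(4·5.67×10⁻⁸) = 9.681×10⁸ K⁴.
T = (9.681×10⁸)^(1/4).

T ≈ 176 K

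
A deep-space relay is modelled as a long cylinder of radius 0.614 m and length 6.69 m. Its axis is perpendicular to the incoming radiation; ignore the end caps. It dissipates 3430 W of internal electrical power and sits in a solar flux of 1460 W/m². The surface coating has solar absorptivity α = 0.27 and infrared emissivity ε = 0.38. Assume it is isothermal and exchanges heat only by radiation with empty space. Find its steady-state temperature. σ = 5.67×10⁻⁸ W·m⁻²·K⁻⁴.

At steady state, absorbed solar power + internal power = radiated power.
Absorbed: α·S·A_cross = 0.27·1460·8.215 = 3238 W (cross-section 2rL).
Total input = 3238 + 3430 = 6668 W.
Radiated: εσ·A_surf·T⁴ with A_surf = 2πrL = 25.81 m².
T⁴ = 6668/(0.38·5.67×10⁻⁸·25.81) = 1.199×10¹⁰ K⁴.

T ≈ 331 K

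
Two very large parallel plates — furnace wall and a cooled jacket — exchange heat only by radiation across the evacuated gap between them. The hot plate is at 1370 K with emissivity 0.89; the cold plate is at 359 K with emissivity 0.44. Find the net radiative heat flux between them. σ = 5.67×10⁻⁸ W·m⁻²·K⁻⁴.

q ≈ 83000 W/m²

For two infinite grey parallel plates, q = σ(T₁⁴ − T₂⁴)/(1/ε₁ + 1/ε₂ − 1).
T₁⁴ − T₂⁴ = 3.523×10¹² − 1.661×10¹⁰ = 3.506×10¹² K⁴.
1/ε₁ + 1/ε₂ − 1 = 1.124 + 2.273 − 1 = 2.396.
q = 5.67×10⁻⁸ × 3.506×10¹² / 2.396.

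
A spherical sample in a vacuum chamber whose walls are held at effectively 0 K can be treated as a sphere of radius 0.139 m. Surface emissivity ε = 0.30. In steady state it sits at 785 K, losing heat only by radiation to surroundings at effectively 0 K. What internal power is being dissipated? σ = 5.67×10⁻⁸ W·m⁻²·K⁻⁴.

P ≈ 1570 W

Steady state: P = εσA T⁴.
A = 4πr² = 0.2428 m²; T⁴ = (785)⁴ = 3.797×10¹¹ K⁴.
P = 0.30 × 5.67×10⁻⁸ × 0.2428 × 3.797×10¹¹.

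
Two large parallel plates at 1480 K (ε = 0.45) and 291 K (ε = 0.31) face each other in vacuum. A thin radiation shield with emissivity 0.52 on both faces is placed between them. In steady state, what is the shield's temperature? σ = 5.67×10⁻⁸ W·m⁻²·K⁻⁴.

In steady state the net flux on the hot side equals that on the cold side.
σ(T₁⁴−T_s⁴)/D₁ = σ(T_s⁴−T₂⁴)/D₂, with D₁ = 1/ε₁+1/ε_s−1 = 3.145, D₂ = 1/ε_s+1/ε₂−1 = 4.149.
Solve for T_s⁴: T_s⁴ = (D₂·T₁⁴ + D₁·T₂⁴)/(D₁+D₂) = 2.732×10¹² K⁴.

T_s ≈ 1290 K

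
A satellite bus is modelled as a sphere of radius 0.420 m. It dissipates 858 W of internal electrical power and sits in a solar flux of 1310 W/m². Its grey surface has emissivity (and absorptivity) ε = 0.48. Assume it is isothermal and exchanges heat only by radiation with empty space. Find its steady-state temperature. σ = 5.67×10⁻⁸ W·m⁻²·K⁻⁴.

At steady state, absorbed solar power + internal power = radiated power.
Absorbed: α·S·A_cross = 0.48·1310·0.5542 = 348.5 W (cross-section πr²).
Total input = 348.5 + 858 = 1206 W.
Radiated: εσ·A_surf·T⁴ with A_surf = 4πr² = 2.217 m².
T⁴ = 1206/(0.48·5.67×10⁻⁸·2.217) = 2.000×10¹⁰ K⁴.

T ≈ 376 K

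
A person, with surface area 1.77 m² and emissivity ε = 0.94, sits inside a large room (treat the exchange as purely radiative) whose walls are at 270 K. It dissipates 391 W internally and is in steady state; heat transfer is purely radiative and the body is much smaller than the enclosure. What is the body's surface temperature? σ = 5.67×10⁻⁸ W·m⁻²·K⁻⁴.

T ≈ 312 K

For a small grey body in a large enclosure, net radiated power = εσA(T⁴ − T_w⁴).
Steady state: P = εσA(T⁴ − T_w⁴) with A = 1.77 m².
T⁴ = P/(εσA) + T_w⁴ = 391/(0.94·5.67×10⁻⁸·1.770) + (270)⁴
    = 4.145×10⁹ + 5.314×10⁹ = 9.459×10⁹ K⁴.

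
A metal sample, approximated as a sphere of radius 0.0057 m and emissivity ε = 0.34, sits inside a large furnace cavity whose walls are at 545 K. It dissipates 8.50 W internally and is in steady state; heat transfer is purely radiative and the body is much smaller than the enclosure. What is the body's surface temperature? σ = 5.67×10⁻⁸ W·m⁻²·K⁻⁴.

T ≈ 1040 K

For a small grey body in a large enclosure, net radiated power = εσA(T⁴ − T_w⁴).
Steady state: P = εσA(T⁴ − T_w⁴) with A = 4πr² = 4.083×10⁻⁴ m².
T⁴ = P/(εσA) + T_w⁴ = 8.50/(0.34·5.67×10⁻⁸·4.083×10⁻⁴) + (545)⁴
    = 1.080×10¹² + 8.822×10¹⁰ = 1.168×10¹² K⁴.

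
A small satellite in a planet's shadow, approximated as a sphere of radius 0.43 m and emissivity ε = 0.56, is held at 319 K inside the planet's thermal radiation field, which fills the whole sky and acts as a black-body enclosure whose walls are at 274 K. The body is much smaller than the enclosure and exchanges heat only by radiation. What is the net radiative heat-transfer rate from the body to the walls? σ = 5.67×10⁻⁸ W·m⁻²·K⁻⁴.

P_net ≈ 348 W

For a small grey body in a large enclosure: P_net = εσA(T_body⁴ − T_wall⁴).
A = 4πr² = 2.324 m²; T_body⁴ − T_wall⁴ = 1.036×10¹⁰ − 5.636×10⁹ = 4.719×10⁹ K⁴.
|P_net| = 0.56·5.67×10⁻⁸·2.324·4.719×10⁹.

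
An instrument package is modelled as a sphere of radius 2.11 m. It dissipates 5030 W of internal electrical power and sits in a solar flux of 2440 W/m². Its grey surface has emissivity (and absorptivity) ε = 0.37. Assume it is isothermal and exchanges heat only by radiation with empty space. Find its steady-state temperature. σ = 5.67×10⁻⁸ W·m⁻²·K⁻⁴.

At steady state, absorbed solar power + internal power = radiated power.
Absorbed: α·S·A_cross = 0.37·2440·13.99 = 12630 W (cross-section πr²).
Total input = 12630 + 5030 = 17660 W.
Radiated: εσ·A_surf·T⁴ with A_surf = 4πr² = 55.95 m².
T⁴ = 17660/(0.37·5.67×10⁻⁸·55.95) = 1.504×10¹⁰ K⁴.

T ≈ 350 K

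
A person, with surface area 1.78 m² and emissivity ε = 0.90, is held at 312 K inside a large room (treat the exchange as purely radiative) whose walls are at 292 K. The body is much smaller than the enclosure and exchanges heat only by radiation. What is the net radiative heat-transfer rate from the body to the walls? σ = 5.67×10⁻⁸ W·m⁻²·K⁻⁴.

P_net ≈ 200 W

For a small grey body in a large enclosure: P_net = εσA(T_body⁴ − T_wall⁴).
A = 1.78 m²; T_body⁴ − T_wall⁴ = 9.476×10⁹ − 7.270×10⁹ = 2.206×10⁹ K⁴.
|P_net| = 0.90·5.67×10⁻⁸·1.780·2.206×10⁹.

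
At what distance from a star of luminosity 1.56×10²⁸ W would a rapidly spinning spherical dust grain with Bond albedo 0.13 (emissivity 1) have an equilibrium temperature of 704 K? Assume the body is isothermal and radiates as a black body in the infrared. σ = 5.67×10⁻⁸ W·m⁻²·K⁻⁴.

For an isothermal black-emitting sphere, (1−a)S·πr² = σ·4πr²·T⁴ ⇒ S = 4σT⁴/(1−a).
S = 4·5.67×10⁻⁸·(704)⁴/0.870 = 64030 W/m².
Flux falls as S = L/(4πd²), so d = √(L/(4πS)) = √(1.56×10²⁸/(4π·64030)).

d ≈ 1.39×10¹¹ m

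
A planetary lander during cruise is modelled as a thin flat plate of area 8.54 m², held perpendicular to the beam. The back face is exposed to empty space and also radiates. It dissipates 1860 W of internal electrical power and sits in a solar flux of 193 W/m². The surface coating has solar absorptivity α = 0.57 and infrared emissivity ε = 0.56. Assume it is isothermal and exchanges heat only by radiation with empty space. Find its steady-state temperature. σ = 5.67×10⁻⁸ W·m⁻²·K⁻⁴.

T ≈ 268 K

At steady state, absorbed solar power + internal power = radiated power.
Absorbed: α·S·A_cross = 0.57·193·8.540 = 939.5 W (cross-section A).
Total input = 939.5 + 1860 = 2799 W.
Radiated: εσ·A_surf·T⁴ with A_surf = 2A = 17.08 m².
T⁴ = 2799/(0.56·5.67×10⁻⁸·17.08) = 5.162×10⁹ K⁴.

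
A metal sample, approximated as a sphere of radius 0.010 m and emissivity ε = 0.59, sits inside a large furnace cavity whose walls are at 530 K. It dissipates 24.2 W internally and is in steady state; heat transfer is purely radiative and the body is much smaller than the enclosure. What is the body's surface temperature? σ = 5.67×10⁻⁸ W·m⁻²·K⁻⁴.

For a small grey body in a large enclosure, net radiated power = εσA(T⁴ − T_w⁴).
Steady state: P = εσA(T⁴ − T_w⁴) with A = 4πr² = 0.001257 m².
T⁴ = P/(εσA) + T_w⁴ = 24.2/(0.59·5.67×10⁻⁸·0.001257) + (530)⁴
    = 5.757×10¹¹ + 7.890×10¹⁰ = 6.546×10¹¹ K⁴.

T ≈ 899 K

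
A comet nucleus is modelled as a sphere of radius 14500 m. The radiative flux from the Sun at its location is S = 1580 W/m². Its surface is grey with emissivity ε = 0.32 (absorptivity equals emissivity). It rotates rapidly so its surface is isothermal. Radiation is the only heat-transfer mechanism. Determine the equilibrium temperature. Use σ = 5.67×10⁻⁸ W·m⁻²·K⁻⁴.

At equilibrium, absorbed power = emitted power.
Absorbing cross-section = πr² = 6.605×10⁸ m²; emitting surface = 4πr² = 2.642×10⁹ m² (ratio 4).
εS·A_cross = εσ·A_surf·T⁴  ⇒  T⁴ = S/(4σ)   (ε cancels).
T⁴ = 1580/(4·5.67×10⁻⁸) = 6.966×10⁹ K⁴.
T = (6.966×10⁹)^(1/4).

T ≈ 289 K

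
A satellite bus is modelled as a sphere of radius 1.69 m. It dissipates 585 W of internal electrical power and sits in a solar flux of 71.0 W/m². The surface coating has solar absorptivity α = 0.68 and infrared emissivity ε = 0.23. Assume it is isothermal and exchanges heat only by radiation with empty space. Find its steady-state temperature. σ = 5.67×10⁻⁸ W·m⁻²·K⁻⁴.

At steady state, absorbed solar power + internal power = radiated power.
Absorbed: α·S·A_cross = 0.68·71.0·8.973 = 433.2 W (cross-section πr²).
Total input = 433.2 + 585 = 1018 W.
Radiated: εσ·A_surf·T⁴ with A_surf = 4πr² = 35.89 m².
T⁴ = 1018/(0.23·5.67×10⁻⁸·35.89) = 2.175×10⁹ K⁴.

T ≈ 216 K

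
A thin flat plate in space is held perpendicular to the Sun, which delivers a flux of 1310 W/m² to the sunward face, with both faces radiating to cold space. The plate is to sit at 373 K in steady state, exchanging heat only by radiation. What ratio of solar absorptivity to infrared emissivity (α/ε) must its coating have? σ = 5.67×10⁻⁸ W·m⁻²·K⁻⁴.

α/ε ≈ 1.68

Balance: αS·A = εσ·2A·T⁴ ⇒ α/ε = 2σT⁴/S.
α/ε = 2·5.67×10⁻⁸·(373)⁴/1310 = 2·5.67×10⁻⁸·1.936×10¹⁰/1310.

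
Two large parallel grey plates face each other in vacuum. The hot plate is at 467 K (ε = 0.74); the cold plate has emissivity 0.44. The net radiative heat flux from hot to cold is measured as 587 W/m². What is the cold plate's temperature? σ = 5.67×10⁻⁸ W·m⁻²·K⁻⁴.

T₂ ≈ 378 K

q = σ(T₁⁴ − T₂⁴)/(1/ε₁ + 1/ε₂ − 1); denominator = 2.624.
T₂⁴ = T₁⁴ − q·(1/ε₁+1/ε₂−1)/σ = 4.756×10¹⁰ − 587·2.624/5.67×10⁻⁸
    = 2.040×10¹⁰ K⁴.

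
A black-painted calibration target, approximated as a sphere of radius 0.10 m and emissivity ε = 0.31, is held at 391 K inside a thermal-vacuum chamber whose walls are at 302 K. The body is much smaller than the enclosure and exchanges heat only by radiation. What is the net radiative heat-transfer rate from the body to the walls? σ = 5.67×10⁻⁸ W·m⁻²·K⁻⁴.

For a small grey body in a large enclosure: P_net = εσA(T_body⁴ − T_wall⁴).
A = 4πr² = 0.1257 m²; T_body⁴ − T_wall⁴ = 2.337×10¹⁰ − 8.318×10⁹ = 1.505×10¹⁰ K⁴.
|P_net| = 0.31·5.67×10⁻⁸·0.1257·1.505×10¹⁰.

P_net ≈ 33.3 W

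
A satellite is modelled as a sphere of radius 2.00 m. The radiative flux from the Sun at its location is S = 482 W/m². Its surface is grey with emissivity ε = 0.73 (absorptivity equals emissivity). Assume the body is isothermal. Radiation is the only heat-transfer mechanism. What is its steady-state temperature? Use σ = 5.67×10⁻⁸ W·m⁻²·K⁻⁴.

At equilibrium, absorbed power = emitted power.
Absorbing cross-section = πr² = 12.57 m²; emitting surface = 4πr² = 50.27 m² (ratio 4).
εS·A_cross = εσ·A_surf·T⁴  ⇒  T⁴ = S/(4σ)   (ε cancels).
T⁴ = 482/(4·5.67×10⁻⁸) = 2.125×10⁹ K⁴.
T = (2.125×10⁹)^(1/4).

T ≈ 215 K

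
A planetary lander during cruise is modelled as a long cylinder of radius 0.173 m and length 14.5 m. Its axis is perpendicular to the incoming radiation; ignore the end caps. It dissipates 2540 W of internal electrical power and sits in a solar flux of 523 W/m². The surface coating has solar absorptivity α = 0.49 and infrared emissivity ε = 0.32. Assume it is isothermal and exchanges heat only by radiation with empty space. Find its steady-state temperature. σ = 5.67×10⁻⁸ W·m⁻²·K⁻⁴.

At steady state, absorbed solar power + internal power = radiated power.
Absorbed: α·S·A_cross = 0.49·523·5.017 = 1286 W (cross-section 2rL).
Total input = 1286 + 2540 = 3826 W.
Radiated: εσ·A_surf·T⁴ with A_surf = 2πrL = 15.76 m².
T⁴ = 3826/(0.32·5.67×10⁻⁸·15.76) = 1.338×10¹⁰ K⁴.

T ≈ 340 K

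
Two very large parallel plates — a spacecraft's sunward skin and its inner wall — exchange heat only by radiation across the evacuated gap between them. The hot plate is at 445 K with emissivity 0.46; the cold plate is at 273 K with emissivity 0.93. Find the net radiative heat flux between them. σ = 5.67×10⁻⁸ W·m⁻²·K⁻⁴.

For two infinite grey parallel plates, q = σ(T₁⁴ − T₂⁴)/(1/ε₁ + 1/ε₂ − 1).
T₁⁴ − T₂⁴ = 3.921×10¹⁰ − 5.555×10⁹ = 3.366×10¹⁰ K⁴.
1/ε₁ + 1/ε₂ − 1 = 2.174 + 1.075 − 1 = 2.249.
q = 5.67×10⁻⁸ × 3.366×10¹⁰ / 2.249.

q ≈ 849 W/m²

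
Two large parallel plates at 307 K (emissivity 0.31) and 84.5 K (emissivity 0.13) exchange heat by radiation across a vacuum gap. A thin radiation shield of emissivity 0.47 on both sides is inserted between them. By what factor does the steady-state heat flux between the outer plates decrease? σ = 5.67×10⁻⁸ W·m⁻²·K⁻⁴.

Without shield: q₀ = σΔ(T⁴)/(1/ε₁+1/ε₂−1) with denominator 9.918.
With shield the two gaps are in series; the resistances add: (1/ε₁+1/ε_s−1)+(1/ε_s+1/ε₂−1) = 4.353+8.820 = 13.17.
Heat-flux ratio q₀/q = 13.17/9.918.

factor ≈ 1.33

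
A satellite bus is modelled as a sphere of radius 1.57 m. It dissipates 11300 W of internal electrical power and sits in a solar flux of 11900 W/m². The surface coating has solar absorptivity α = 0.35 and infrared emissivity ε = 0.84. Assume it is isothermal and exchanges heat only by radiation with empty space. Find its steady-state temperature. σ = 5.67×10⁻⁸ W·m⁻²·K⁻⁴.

At steady state, absorbed solar power + internal power = radiated power.
Absorbed: α·S·A_cross = 0.35·11900·7.744 = 32250 W (cross-section πr²).
Total input = 32250 + 11300 = 43550 W.
Radiated: εσ·A_surf·T⁴ with A_surf = 4πr² = 30.97 m².
T⁴ = 43550/(0.84·5.67×10⁻⁸·30.97) = 2.952×10¹⁰ K⁴.

T ≈ 415 K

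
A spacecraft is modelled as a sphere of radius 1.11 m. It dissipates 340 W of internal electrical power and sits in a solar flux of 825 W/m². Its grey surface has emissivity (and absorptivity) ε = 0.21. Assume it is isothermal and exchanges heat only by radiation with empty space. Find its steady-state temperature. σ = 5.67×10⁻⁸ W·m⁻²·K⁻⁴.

At steady state, absorbed solar power + internal power = radiated power.
Absorbed: α·S·A_cross = 0.21·825·3.871 = 670.6 W (cross-section πr²).
Total input = 670.6 + 340 = 1011 W.
Radiated: εσ·A_surf·T⁴ with A_surf = 4πr² = 15.48 m².
T⁴ = 1011/(0.21·5.67×10⁻⁸·15.48) = 5.482×10⁹ K⁴.

T ≈ 272 K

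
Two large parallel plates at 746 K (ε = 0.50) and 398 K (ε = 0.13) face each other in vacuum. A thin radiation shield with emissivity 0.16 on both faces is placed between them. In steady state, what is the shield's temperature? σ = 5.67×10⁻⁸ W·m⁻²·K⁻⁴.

In steady state the net flux on the hot side equals that on the cold side.
σ(T₁⁴−T_s⁴)/D₁ = σ(T_s⁴−T₂⁴)/D₂, with D₁ = 1/ε₁+1/ε_s−1 = 7.250, D₂ = 1/ε_s+1/ε₂−1 = 12.94.
Solve for T_s⁴: T_s⁴ = (D₂·T₁⁴ + D₁·T₂⁴)/(D₁+D₂) = 2.075×10¹¹ K⁴.

T_s ≈ 675 K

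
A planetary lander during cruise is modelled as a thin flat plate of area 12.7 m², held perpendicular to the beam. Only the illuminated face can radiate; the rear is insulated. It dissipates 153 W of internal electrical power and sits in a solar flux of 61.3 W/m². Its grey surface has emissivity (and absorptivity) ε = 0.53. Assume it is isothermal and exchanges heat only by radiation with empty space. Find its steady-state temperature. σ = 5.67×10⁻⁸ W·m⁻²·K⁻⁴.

T ≈ 196 K

At steady state, absorbed solar power + internal power = radiated power.
Absorbed: α·S·A_cross = 0.53·61.3·12.70 = 412.6 W (cross-section A).
Total input = 412.6 + 153 = 565.6 W.
Radiated: εσ·A_surf·T⁴ with A_surf = A = 12.70 m².
T⁴ = 565.6/(0.53·5.67×10⁻⁸·12.70) = 1.482×10⁹ K⁴.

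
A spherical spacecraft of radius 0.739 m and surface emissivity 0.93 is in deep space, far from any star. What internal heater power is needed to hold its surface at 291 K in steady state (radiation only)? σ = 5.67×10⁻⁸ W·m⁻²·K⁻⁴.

P ≈ 2590 W

P = εσ·4πr²·T⁴.
4πr² = 6.863 m²; T⁴ = 7.171×10⁹ K⁴.
P = 0.93·5.67×10⁻⁸·6.863·7.171×10⁹.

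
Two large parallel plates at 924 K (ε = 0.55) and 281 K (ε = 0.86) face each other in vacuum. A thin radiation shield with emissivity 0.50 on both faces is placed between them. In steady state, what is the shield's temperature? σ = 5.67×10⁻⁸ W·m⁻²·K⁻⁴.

In steady state the net flux on the hot side equals that on the cold side.
σ(T₁⁴−T_s⁴)/D₁ = σ(T_s⁴−T₂⁴)/D₂, with D₁ = 1/ε₁+1/ε_s−1 = 2.818, D₂ = 1/ε_s+1/ε₂−1 = 2.163.
Solve for T_s⁴: T_s⁴ = (D₂·T₁⁴ + D₁·T₂⁴)/(D₁+D₂) = 3.200×10¹¹ K⁴.

T_s ≈ 752 K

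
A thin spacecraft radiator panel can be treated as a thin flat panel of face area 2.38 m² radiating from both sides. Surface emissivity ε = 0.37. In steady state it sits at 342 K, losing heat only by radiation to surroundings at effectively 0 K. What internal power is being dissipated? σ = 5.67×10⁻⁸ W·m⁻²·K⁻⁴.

Steady state: P = εσA T⁴.
A = 2·2.38 = 4.760 m²; T⁴ = (342)⁴ = 1.368×10¹⁰ K⁴.
P = 0.37 × 5.67×10⁻⁸ × 4.760 × 1.368×10¹⁰.

P ≈ 1370 W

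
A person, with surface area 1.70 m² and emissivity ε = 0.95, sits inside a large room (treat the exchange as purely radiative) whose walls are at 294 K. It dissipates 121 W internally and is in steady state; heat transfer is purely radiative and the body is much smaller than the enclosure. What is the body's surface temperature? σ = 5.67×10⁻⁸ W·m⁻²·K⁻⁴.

For a small grey body in a large enclosure, net radiated power = εσA(T⁴ − T_w⁴).
Steady state: P = εσA(T⁴ − T_w⁴) with A = 1.70 m².
T⁴ = P/(εσA) + T_w⁴ = 121/(0.95·5.67×10⁻⁸·1.700) + (294)⁴
    = 1.321×10⁹ + 7.471×10⁹ = 8.793×10⁹ K⁴.

T ≈ 306 K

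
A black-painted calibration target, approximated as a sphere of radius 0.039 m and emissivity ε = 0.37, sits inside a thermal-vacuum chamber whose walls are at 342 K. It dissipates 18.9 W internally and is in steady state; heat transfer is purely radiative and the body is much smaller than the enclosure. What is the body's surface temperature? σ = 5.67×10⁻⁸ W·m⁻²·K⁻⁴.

For a small grey body in a large enclosure, net radiated power = εσA(T⁴ − T_w⁴).
Steady state: P = εσA(T⁴ − T_w⁴) with A = 4πr² = 0.01911 m².
T⁴ = P/(εσA) + T_w⁴ = 18.9/(0.37·5.67×10⁻⁸·0.01911) + (342)⁴
    = 4.713×10¹⁰ + 1.368×10¹⁰ = 6.081×10¹⁰ K⁴.

T ≈ 497 K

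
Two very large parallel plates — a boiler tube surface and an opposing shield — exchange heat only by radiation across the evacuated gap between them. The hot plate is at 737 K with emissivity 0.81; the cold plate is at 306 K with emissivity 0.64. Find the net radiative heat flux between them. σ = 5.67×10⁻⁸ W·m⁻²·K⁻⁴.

q ≈ 9030 W/m²

For two infinite grey parallel plates, q = σ(T₁⁴ − T₂⁴)/(1/ε₁ + 1/ε₂ − 1).
T₁⁴ − T₂⁴ = 2.950×10¹¹ − 8.768×10⁹ = 2.863×10¹¹ K⁴.
1/ε₁ + 1/ε₂ − 1 = 1.235 + 1.562 − 1 = 1.797.
q = 5.67×10⁻⁸ × 2.863×10¹¹ / 1.797.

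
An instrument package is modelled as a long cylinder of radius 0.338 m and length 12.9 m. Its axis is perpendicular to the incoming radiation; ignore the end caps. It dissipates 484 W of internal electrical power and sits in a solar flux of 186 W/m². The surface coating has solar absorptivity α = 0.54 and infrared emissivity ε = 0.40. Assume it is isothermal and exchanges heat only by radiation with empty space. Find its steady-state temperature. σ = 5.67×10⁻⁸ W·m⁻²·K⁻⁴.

At steady state, absorbed solar power + internal power = radiated power.
Absorbed: α·S·A_cross = 0.54·186·8.720 = 875.9 W (cross-section 2rL).
Total input = 875.9 + 484 = 1360 W.
Radiated: εσ·A_surf·T⁴ with A_surf = 2πrL = 27.40 m².
T⁴ = 1360/(0.40·5.67×10⁻⁸·27.40) = 2.189×10⁹ K⁴.

T ≈ 216 K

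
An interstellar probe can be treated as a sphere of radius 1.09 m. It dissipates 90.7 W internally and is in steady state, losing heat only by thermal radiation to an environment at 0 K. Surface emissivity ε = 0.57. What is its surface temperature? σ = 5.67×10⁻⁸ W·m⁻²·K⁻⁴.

T ≈ 117 K

Steady state: internal power = radiated power, P = εσA T⁴.
Radiating area A = 4πr² = 14.93 m².
T⁴ = P/(εσA) = 90.7/(0.57·5.67×10⁻⁸·14.93) = 1.880×10⁸ K⁴.
T = (1.880×10⁸)^(1/4).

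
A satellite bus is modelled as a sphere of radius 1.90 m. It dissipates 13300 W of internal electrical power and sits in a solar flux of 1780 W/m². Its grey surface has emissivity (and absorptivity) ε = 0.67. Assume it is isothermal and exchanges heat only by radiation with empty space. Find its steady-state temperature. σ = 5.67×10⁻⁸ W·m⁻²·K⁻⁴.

At steady state, absorbed solar power + internal power = radiated power.
Absorbed: α·S·A_cross = 0.67·1780·11.34 = 13530 W (cross-section πr²).
Total input = 13530 + 13300 = 26830 W.
Radiated: εσ·A_surf·T⁴ with A_surf = 4πr² = 45.36 m².
T⁴ = 26830/(0.67·5.67×10⁻⁸·45.36) = 1.557×10¹⁰ K⁴.

T ≈ 353 K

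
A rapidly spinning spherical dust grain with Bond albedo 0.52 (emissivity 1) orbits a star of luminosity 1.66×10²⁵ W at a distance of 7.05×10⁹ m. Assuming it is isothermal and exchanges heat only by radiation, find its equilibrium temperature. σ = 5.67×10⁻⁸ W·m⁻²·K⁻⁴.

First find the stellar flux at distance d: S = L/(4πd²) = 1.66×10²⁵/(4π·(7.05×10⁹)²) = 26580 W/m².
For an isothermal sphere, absorbed (1−a)S·πr² = emitted σ·4πr²·T⁴, so T⁴ = (1−a)S/(4σ).
T⁴ = 0.480·26580/(4·5.67×10⁻⁸) = 5.625×10¹⁰ K⁴.

T ≈ 487 K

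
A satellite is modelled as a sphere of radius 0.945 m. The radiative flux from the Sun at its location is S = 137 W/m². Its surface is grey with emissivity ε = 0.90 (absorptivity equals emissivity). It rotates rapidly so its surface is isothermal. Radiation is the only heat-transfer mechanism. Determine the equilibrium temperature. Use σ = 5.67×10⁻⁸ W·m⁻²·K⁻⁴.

T ≈ 157 K

At equilibrium, absorbed power = emitted power.
Absorbing cross-section = πr² = 2.806 m²; emitting surface = 4πr² = 11.22 m² (ratio 4).
εS·A_cross = εσ·A_surf·T⁴  ⇒  T⁴ = S/(4σ)   (ε cancels).
T⁴ = 137/(4·5.67×10⁻⁸) = 6.041×10⁸ K⁴.
T = (6.041×10⁸)^(1/4).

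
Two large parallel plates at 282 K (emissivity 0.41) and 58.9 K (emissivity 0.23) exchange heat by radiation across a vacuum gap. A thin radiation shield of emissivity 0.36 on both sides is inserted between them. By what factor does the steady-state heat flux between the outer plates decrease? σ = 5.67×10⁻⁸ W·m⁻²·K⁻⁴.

Without shield: q₀ = σΔ(T⁴)/(1/ε₁+1/ε₂−1) with denominator 5.787.
With shield the two gaps are in series; the resistances add: (1/ε₁+1/ε_s−1)+(1/ε_s+1/ε₂−1) = 4.217+6.126 = 10.34.
Heat-flux ratio q₀/q = 10.34/5.787.

factor ≈ 1.79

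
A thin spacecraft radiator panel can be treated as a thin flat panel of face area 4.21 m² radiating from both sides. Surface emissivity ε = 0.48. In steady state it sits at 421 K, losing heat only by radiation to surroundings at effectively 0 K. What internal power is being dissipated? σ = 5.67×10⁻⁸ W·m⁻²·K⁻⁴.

P ≈ 7200 W

Steady state: P = εσA T⁴.
A = 2·4.21 = 8.420 m²; T⁴ = (421)⁴ = 3.141×10¹⁰ K⁴.
P = 0.48 × 5.67×10⁻⁸ × 8.420 × 3.141×10¹⁰.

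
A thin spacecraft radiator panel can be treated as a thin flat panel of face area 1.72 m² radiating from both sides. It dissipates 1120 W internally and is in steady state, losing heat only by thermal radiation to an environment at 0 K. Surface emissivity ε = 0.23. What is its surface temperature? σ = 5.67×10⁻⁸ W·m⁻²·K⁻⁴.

Steady state: internal power = radiated power, P = εσA T⁴.
Radiating area A = 2·1.72 = 3.440 m².
T⁴ = P/(εσA) = 1120/(0.23·5.67×10⁻⁸·3.440) = 2.497×10¹⁰ K⁴.
T = (2.497×10¹⁰)^(1/4).

T ≈ 398 K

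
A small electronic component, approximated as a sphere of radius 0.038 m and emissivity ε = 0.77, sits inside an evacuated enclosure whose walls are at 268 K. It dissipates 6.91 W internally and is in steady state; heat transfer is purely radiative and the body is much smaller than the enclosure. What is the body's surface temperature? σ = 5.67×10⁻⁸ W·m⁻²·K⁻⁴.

T ≈ 343 K

For a small grey body in a large enclosure, net radiated power = εσA(T⁴ − T_w⁴).
Steady state: P = εσA(T⁴ − T_w⁴) with A = 4πr² = 0.01815 m².
T⁴ = P/(εσA) + T_w⁴ = 6.91/(0.77·5.67×10⁻⁸·0.01815) + (268)⁴
    = 8.722×10⁹ + 5.159×10⁹ = 1.388×10¹⁰ K⁴.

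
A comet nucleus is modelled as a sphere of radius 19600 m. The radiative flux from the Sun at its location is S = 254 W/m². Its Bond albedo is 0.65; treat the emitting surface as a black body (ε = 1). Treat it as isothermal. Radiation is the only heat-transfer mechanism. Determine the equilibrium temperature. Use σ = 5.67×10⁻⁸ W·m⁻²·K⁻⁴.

T ≈ 141 K

At equilibrium, absorbed power = emitted power.
Absorbing cross-section = πr² = 1.207×10⁹ m²; emitting surface = 4πr² = 4.827×10⁹ m² (ratio 4).
(1−a)S·A_cross = εσ·A_surf·T⁴  ⇒  T⁴ = (1−a)S/(4σ).
T⁴ = 0.350·254/(4·5.67×10⁻⁸) = 3.920×10⁸ K⁴.
T = (3.920×10⁸)^(1/4).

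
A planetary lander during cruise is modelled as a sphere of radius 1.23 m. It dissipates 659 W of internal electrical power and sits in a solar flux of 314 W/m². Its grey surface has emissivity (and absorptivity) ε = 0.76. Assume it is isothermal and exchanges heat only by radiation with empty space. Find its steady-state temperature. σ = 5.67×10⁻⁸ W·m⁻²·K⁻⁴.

T ≈ 216 K

At steady state, absorbed solar power + internal power = radiated power.
Absorbed: α·S·A_cross = 0.76·314·4.753 = 1134 W (cross-section πr²).
Total input = 1134 + 659 = 1793 W.
Radiated: εσ·A_surf·T⁴ with A_surf = 4πr² = 19.01 m².
T⁴ = 1793/(0.76·5.67×10⁻⁸·19.01) = 2.189×10⁹ K⁴.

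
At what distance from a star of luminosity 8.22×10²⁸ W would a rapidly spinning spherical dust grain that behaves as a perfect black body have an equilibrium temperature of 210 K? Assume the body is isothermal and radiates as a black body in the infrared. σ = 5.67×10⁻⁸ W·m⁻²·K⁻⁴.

d ≈ 3.85×10¹² m

For an isothermal black-emitting sphere, (1−a)S·πr² = σ·4πr²·T⁴ ⇒ S = 4σT⁴/(1−a).
S = 4·5.67×10⁻⁸·(210)⁴/1.00 = 441.1 W/m².
Flux falls as S = L/(4πd²), so d = √(L/(4πS)) = √(8.22×10²⁸/(4π·441.1)).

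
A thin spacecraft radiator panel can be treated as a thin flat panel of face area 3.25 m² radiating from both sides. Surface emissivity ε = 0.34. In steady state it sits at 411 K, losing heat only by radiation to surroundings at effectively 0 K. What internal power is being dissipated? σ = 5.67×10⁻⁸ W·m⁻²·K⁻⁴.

Steady state: P = εσA T⁴.
A = 2·3.25 = 6.500 m²; T⁴ = (411)⁴ = 2.853×10¹⁰ K⁴.
P = 0.34 × 5.67×10⁻⁸ × 6.500 × 2.853×10¹⁰.

P ≈ 3580 W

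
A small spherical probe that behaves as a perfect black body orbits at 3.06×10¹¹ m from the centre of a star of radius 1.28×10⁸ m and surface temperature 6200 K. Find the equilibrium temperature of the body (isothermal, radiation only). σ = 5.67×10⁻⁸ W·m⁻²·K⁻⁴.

The star's surface emits σT_*⁴; at distance d the flux is S = σT_*⁴(R_*/d)².
S = 5.67×10⁻⁸·(6200)⁴·(1.28×10⁸/3.06×10¹¹)² = 14.66 W/m².
For an isothermal sphere T⁴ = (1−a)S/(4σ) = 6.464×10⁷ K⁴.

T ≈ 89.7 K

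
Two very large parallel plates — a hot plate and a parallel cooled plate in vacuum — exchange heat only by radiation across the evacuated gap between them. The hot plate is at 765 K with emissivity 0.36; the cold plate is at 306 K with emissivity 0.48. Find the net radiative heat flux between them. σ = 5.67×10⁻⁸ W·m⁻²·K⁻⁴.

For two infinite grey parallel plates, q = σ(T₁⁴ − T₂⁴)/(1/ε₁ + 1/ε₂ − 1).
T₁⁴ − T₂⁴ = 3.425×10¹¹ − 8.768×10⁹ = 3.337×10¹¹ K⁴.
1/ε₁ + 1/ε₂ − 1 = 2.778 + 2.083 − 1 = 3.861.
q = 5.67×10⁻⁸ × 3.337×10¹¹ / 3.861.

q ≈ 4900 W/m²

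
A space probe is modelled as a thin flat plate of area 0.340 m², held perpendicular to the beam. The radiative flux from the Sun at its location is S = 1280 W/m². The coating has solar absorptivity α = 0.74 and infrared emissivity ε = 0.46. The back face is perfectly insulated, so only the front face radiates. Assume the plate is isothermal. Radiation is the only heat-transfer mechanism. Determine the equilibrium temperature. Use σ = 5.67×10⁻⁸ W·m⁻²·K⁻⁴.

T ≈ 437 K

At equilibrium, absorbed power = emitted power.
Absorbing cross-section = A = 0.3400 m²; emitting surface = A = 0.3400 m² (ratio 1).
αS·A_cross = εσ·A_surf·T⁴  ⇒  T⁴ = αS/(ε·1σ).
T⁴ = 0.740·1280/(0.46·1·5.67×10⁻⁸) = 3.632×10¹⁰ K⁴.
T = (3.632×10¹⁰)^(1/4).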